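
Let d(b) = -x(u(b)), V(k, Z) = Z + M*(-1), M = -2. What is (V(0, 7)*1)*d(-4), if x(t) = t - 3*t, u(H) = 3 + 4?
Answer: 126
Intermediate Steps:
u(H) = 7
V(k, Z) = 2 + Z (V(k, Z) = Z - 2*(-1) = Z + 2 = 2 + Z)
x(t) = -2*t
d(b) = 14 (d(b) = -(-2)*7 = -1*(-14) = 14)
(V(0, 7)*1)*d(-4) = ((2 + 7)*1)*14 = (9*1)*14 = 9*14 = 126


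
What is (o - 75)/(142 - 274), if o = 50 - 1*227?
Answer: 21/11 ≈ 1.9091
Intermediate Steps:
o = -177 (o = 50 - 227 = -177)
(o - 75)/(142 - 274) = (-177 - 75)/(142 - 274) = -252/(-132) = -252*(-1/132) = 21/11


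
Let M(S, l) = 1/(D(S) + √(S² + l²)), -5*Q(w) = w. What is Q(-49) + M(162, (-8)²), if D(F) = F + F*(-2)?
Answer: 100757/10240 + √7585/2048 ≈ 9.8821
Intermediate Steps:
Q(w) = -w/5
D(F) = -F (D(F) = F - 2*F = -F)
M(S, l) = 1/(√(S² + l²) - S) (M(S, l) = 1/(-S + √(S² + l²)) = 1/(√(S² + l²) - S))
Q(-49) + M(162, (-8)²) = -⅕*(-49) - 1/(162 - √(162² + ((-8)²)²)) = 49/5 - 1/(162 - √(26244 + 64²)) = 49/5 - 1/(162 - √(26244 + 4096)) = 49/5 - 1/(162 - √30340) = 49/5 - 1/(162 - 2*√7585)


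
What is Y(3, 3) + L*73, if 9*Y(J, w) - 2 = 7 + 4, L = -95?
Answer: -62402/9 ≈ -6933.6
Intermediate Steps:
Y(J, w) = 13/9 (Y(J, w) = 2/9 + (7 + 4)/9 = 2/9 + (⅑)*11 = 2/9 + 11/9 = 13/9)
Y(3, 3) + L*73 = 13/9 - 95*73 = 13/9 - 6935 = -62402/9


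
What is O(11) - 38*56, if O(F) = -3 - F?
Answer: -2142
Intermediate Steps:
O(11) - 38*56 = (-3 - 1*11) - 38*56 = (-3 - 11) - 2128 = -14 - 2128 = -2142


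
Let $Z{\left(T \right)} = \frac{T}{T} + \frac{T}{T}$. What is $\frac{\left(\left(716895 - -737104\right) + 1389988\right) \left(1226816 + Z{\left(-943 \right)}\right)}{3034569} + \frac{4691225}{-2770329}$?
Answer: $\frac{1073979385687747821}{934083833689} \approx 1.1498 \cdot 10^{6}$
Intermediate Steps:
$Z{\left(T \right)} = 2$ ($Z{\left(T \right)} = 1 + 1 = 2$)
$\frac{\left(\left(716895 - -737104\right) + 1389988\right) \left(1226816 + Z{\left(-943 \right)}\right)}{3034569} + \frac{4691225}{-2770329} = \frac{\left(\left(716895 - -737104\right) + 1389988\right) \left(1226816 + 2\right)}{3034569} + \frac{4691225}{-2770329} = \left(\left(716895 + 737104\right) + 1389988\right) 1226818 \cdot \frac{1}{3034569} + 4691225 \left(- \frac{1}{2770329}\right) = \left(1453999 + 1389988\right) 1226818 \cdot \frac{1}{3034569} - \frac{4691225}{2770329} = 2843987 \cdot 1226818 \cdot \frac{1}{3034569} - \frac{4691225}{2770329} = 3489054443366 \cdot \frac{1}{3034569} - \frac{4691225}{2770329} = \frac{3489054443366}{3034569} - \frac{4691225}{2770329} = \frac{1073979385687747821}{934083833689}$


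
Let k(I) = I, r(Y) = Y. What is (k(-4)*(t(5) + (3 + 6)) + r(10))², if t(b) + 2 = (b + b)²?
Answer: 174724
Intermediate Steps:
t(b) = -2 + 4*b² (t(b) = -2 + (b + b)² = -2 + (2*b)² = -2 + 4*b²)
(k(-4)*(t(5) + (3 + 6)) + r(10))² = (-4*((-2 + 4*5²) + (3 + 6)) + 10)² = (-4*((-2 + 4*25) + 9) + 10)² = (-4*((-2 + 100) + 9) + 10)² = (-4*(98 + 9) + 10)² = (-4*107 + 10)² = (-428 + 10)² = (-418)² = 174724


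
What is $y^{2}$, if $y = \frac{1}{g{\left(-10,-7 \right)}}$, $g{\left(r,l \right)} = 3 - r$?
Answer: $\frac{1}{169} \approx 0.0059172$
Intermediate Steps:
$y = \frac{1}{13}$ ($y = \frac{1}{3 - -10} = \frac{1}{3 + 10} = \frac{1}{13} \approx 0.076923$)
$y^{2} = \left(\frac{1}{13}\right)^{2} = \frac{1}{169}$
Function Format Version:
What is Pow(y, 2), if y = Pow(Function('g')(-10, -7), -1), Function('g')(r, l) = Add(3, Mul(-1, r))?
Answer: Rational(1, 169) ≈ 0.0059172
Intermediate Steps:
y = Rational(1, 13) (y = Pow(Add(3, Mul(-1, -10)), -1) = Pow(Add(3, 10), -1) = Pow(13, -1) = Rational(1, 13) ≈ 0.076923)
Pow(y, 2) = Pow(Rational(1, 13), 2) = Rational(1, 169)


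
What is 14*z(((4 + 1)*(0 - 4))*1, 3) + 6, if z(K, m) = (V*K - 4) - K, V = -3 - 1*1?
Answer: 1350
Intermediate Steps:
V = -4 (V = -3 - 1 = -4)
z(K, m) = -4 - 5*K (z(K, m) = (-4*K - 4) - K = (-4 - 4*K) - K = -4 - 5*K)
14*z(((4 + 1)*(0 - 4))*1, 3) + 6 = 14*(-4 - 5*(4 + 1)*(0 - 4)) + 6 = 14*(-4 - 5*5*(-4)) + 6 = 14*(-4 - (-100)) + 6 = 14*(-4 - 5*(-20)) + 6 = 14*(-4 + 100) + 6 = 14*96 + 6 = 1344 + 6 = 1350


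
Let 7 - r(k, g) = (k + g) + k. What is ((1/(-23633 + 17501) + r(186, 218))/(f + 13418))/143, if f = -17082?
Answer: 3574957/3212873664 ≈ 0.0011127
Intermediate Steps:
r(k, g) = 7 - g - 2*k (r(k, g) = 7 - ((k + g) + k) = 7 - ((g + k) + k) = 7 - (g + 2*k) = 7 + (-g - 2*k) = 7 - g - 2*k)
((1/(-23633 + 17501) + r(186, 218))/(f + 13418))/143 = ((1/(-23633 + 17501) + (7 - 1*218 - 2*186))/(-17082 + 13418))/143 = ((1/(-6132) + (7 - 218 - 372))/(-3664))*(1/143) = ((-1/6132 - 583)*(-1/3664))*(1/143) = -3574957/6132*(-1/3664)*(1/143) = (3574957/22467648)*(1/143) = 3574957/3212873664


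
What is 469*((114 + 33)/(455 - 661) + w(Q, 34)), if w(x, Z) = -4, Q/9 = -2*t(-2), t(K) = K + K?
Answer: -455399/206 ≈ -2210.7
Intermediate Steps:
t(K) = 2*K
Q = 72 (Q = 9*(-4*(-2)) = 9*(-2*(-4)) = 9*8 = 72)
469*((114 + 33)/(455 - 661) + w(Q, 34)) = 469*((114 + 33)/(455 - 661) - 4) = 469*(147/(-206) - 4) = 469*(147*(-1/206) - 4) = 469*(-147/206 - 4) = 469*(-971/206) = -455399/206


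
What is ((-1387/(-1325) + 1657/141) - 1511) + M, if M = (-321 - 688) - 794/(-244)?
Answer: -57071595251/22792650 ≈ -2503.9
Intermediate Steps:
M = -122701/122 (M = -1009 - 794*(-1/244) = -1009 + 397/122 = -122701/122 ≈ -1005.7)
((-1387/(-1325) + 1657/141) - 1511) + M = ((-1387/(-1325) + 1657/141) - 1511) - 122701/122 = ((-1387*(-1/1325) + 1657*(1/141)) - 1511) - 122701/122 = ((1387/1325 + 1657/141) - 1511) - 122701/122 = (2391092/186825 - 1511) - 122701/122 = -279901483/186825 - 122701/122 = -57071595251/22792650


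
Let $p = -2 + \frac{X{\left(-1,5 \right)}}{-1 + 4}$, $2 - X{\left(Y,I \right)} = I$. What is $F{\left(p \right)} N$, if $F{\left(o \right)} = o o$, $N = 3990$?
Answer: $35910$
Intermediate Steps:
$X{\left(Y,I \right)} = 2 - I$
$p = -3$ ($p = -2 + \frac{2 - 5}{-1 + 4} = -2 + \frac{2 - 5}{3} = -2 + \frac{1}{3} \left(-3\right) = -2 - 1 = -3$)
$F{\left(o \right)} = o^{2}$
$F{\left(p \right)} N = \left(-3\right)^{2} \cdot 3990 = 9 \cdot 3990 = 35910$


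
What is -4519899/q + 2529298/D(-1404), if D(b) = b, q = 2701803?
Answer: -87692446955/48632454 ≈ -1803.2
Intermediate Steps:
-4519899/q + 2529298/D(-1404) = -4519899/2701803 + 2529298/(-1404) = -4519899*1/2701803 + 2529298*(-1/1404) = -1506633/900601 - 1264649/702 = -87692446955/48632454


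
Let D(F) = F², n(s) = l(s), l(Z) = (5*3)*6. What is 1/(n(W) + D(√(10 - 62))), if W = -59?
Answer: 1/38 ≈ 0.026316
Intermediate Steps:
l(Z) = 90 (l(Z) = 15*6 = 90)
n(s) = 90
1/(n(W) + D(√(10 - 62))) = 1/(90 + (√(10 - 62))²) = 1/(90 + (√(-52))²) = 1/(90 + (2*I*√13)²) = 1/(90 - 52) = 1/38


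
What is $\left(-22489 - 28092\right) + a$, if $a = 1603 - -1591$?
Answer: $-47387$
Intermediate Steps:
$a = 3194$ ($a = 1603 + 1591 = 3194$)
$\left(-22489 - 28092\right) + a = \left(-22489 - 28092\right) + 3194 = -50581 + 3194 = -47387$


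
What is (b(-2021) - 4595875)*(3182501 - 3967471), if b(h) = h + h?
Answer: 3610796847490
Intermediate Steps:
b(h) = 2*h
(b(-2021) - 4595875)*(3182501 - 3967471) = (2*(-2021) - 4595875)*(3182501 - 3967471) = (-4042 - 4595875)*(-784970) = -4599917*(-784970) = 3610796847490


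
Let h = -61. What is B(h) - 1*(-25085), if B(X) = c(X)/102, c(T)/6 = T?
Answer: 426384/17 ≈ 25081.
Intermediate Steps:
c(T) = 6*T
B(X) = X/17 (B(X) = (6*X)/102 = (6*X)*(1/102) = X/17)
B(h) - 1*(-25085) = (1/17)*(-61) - 1*(-25085) = -61/17 + 25085 = 426384/17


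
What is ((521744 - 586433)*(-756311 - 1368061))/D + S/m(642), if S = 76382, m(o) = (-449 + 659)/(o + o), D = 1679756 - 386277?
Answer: 25952704288072/45271765 ≈ 5.7327e+5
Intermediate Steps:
D = 1293479
m(o) = 105/o (m(o) = 210/((2*o)) = 210*(1/(2*o)) = 105/o)
((521744 - 586433)*(-756311 - 1368061))/D + S/m(642) = ((521744 - 586433)*(-756311 - 1368061))/1293479 + 76382/((105/642)) = -64689*(-2124372)*(1/1293479) + 76382/((105*(1/642))) = 137423500308*(1/1293479) + 76382/(35/214) = 137423500308/1293479 + 76382*(214/35) = 137423500308/1293479 + 16345748/35 = 25952704288072/45271765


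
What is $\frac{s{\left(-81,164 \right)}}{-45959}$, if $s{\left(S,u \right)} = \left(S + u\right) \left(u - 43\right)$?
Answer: $- \frac{10043}{45959} \approx -0.21852$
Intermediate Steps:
$s{\left(S,u \right)} = \left(-43 + u\right) \left(S + u\right)$ ($s{\left(S,u \right)} = \left(S + u\right) \left(-43 + u\right) = \left(-43 + u\right) \left(S + u\right)$)
$\frac{s{\left(-81,164 \right)}}{-45959} = \frac{164^{2} - -3483 - 7052 - 13284}{-45959} = \left(26896 + 3483 - 7052 - 13284\right) \left(- \frac{1}{45959}\right) = 10043 \left(- \frac{1}{45959}\right) = - \frac{10043}{45959}$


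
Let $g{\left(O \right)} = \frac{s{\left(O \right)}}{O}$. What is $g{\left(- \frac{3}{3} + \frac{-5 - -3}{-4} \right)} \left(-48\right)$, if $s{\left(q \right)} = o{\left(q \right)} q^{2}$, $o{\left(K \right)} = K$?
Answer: $-12$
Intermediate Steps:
$s{\left(q \right)} = q^{3}$ ($s{\left(q \right)} = q q^{2} = q^{3}$)
$g{\left(O \right)} = O^{2}$ ($g{\left(O \right)} = \frac{O^{3}}{O} = O^{2}$)
$g{\left(- \frac{3}{3} + \frac{-5 - -3}{-4} \right)} \left(-48\right) = \left(- \frac{3}{3} + \frac{-5 - -3}{-4}\right)^{2} \left(-48\right) = \left(\left(-3\right) \frac{1}{3} + \left(-5 + 3\right) \left(- \frac{1}{4}\right)\right)^{2} \left(-48\right) = \left(-1 - - \frac{1}{2}\right)^{2} \left(-48\right) = \left(-1 + \frac{1}{2}\right)^{2} \left(-48\right) = \left(- \frac{1}{2}\right)^{2} \left(-48\right) = \frac{1}{4} \left(-48\right) = -12$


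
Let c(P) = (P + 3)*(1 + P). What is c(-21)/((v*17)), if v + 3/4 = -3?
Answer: -96/17 ≈ -5.6471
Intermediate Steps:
v = -15/4 (v = -¾ - 3 = -15/4 ≈ -3.7500)
c(P) = (1 + P)*(3 + P) (c(P) = (3 + P)*(1 + P) = (1 + P)*(3 + P))
c(-21)/((v*17)) = (3 + (-21)² + 4*(-21))/((-15/4*17)) = (3 + 441 - 84)/(-255/4) = 360*(-4/255) = -96/17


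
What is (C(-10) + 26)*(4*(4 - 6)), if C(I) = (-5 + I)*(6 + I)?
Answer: -688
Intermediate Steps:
(C(-10) + 26)*(4*(4 - 6)) = ((-30 - 10 + (-10)²) + 26)*(4*(4 - 6)) = ((-30 - 10 + 100) + 26)*(4*(-2)) = (60 + 26)*(-8) = 86*(-8) = -688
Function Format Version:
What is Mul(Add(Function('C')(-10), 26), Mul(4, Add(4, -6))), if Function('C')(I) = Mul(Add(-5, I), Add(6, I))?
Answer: -688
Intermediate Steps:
Mul(Add(Function('C')(-10), 26), Mul(4, Add(4, -6))) = Mul(Add(Add(-30, -10, Pow(-10, 2)), 26), Mul(4, Add(4, -6))) = Mul(Add(Add(-30, -10, 100), 26), Mul(4, -2)) = Mul(Add(60, 26), -8) = Mul(86, -8) = -688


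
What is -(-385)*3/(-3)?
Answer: -385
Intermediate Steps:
-(-385)*3/(-3) = -(-385)*3*(-1/3) = -(-385)*(-1) = -385*1 = -385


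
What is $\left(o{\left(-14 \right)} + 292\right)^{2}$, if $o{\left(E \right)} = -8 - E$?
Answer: $88804$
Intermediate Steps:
$\left(o{\left(-14 \right)} + 292\right)^{2} = \left(\left(-8 - -14\right) + 292\right)^{2} = \left(\left(-8 + 14\right) + 292\right)^{2} = \left(6 + 292\right)^{2} = 298^{2} = 88804$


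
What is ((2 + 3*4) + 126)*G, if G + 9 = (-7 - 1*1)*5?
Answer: -6860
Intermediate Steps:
G = -49 (G = -9 + (-7 - 1*1)*5 = -9 + (-7 - 1)*5 = -9 - 8*5 = -9 - 40 = -49)
((2 + 3*4) + 126)*G = ((2 + 3*4) + 126)*(-49) = ((2 + 12) + 126)*(-49) = (14 + 126)*(-49) = 140*(-49) = -6860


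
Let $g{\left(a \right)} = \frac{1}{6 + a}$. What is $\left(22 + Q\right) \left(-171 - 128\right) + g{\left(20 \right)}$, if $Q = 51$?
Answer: $- \frac{567501}{26} \approx -21827.0$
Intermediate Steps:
$\left(22 + Q\right) \left(-171 - 128\right) + g{\left(20 \right)} = \left(22 + 51\right) \left(-171 - 128\right) + \frac{1}{6 + 20} = 73 \left(-299\right) + \frac{1}{26} = -21827 + \frac{1}{26} = - \frac{567501}{26}$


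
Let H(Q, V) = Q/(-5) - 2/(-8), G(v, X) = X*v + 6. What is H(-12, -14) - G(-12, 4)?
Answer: 893/20 ≈ 44.650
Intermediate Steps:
G(v, X) = 6 + X*v
H(Q, V) = ¼ - Q/5 (H(Q, V) = Q*(-⅕) - 2*(-⅛) = -Q/5 + ¼ = ¼ - Q/5)
H(-12, -14) - G(-12, 4) = (¼ - ⅕*(-12)) - (6 + 4*(-12)) = (¼ + 12/5) - (6 - 48) = 53/20 - 1*(-42) = 53/20 + 42 = 893/20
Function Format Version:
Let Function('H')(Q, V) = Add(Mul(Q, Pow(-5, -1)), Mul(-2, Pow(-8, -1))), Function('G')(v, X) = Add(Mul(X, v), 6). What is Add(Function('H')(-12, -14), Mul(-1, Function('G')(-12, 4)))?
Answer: Rational(893, 20) ≈ 44.650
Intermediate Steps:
Function('G')(v, X) = Add(6, Mul(X, v))
Function('H')(Q, V) = Add(Rational(1, 4), Mul(Rational(-1, 5), Q)) (Function('H')(Q, V) = Add(Mul(Q, Rational(-1, 5)), Mul(-2, Rational(-1, 8))) = Add(Mul(Rational(-1, 5), Q), Rational(1, 4)) = Add(Rational(1, 4), Mul(Rational(-1, 5), Q)))
Add(Function('H')(-12, -14), Mul(-1, Function('G')(-12, 4))) = Add(Add(Rational(1, 4), Mul(Rational(-1, 5), -12)), Mul(-1, Add(6, Mul(4, -12)))) = Add(Add(Rational(1, 4), Rational(12, 5)), Mul(-1, Add(6, -48))) = Add(Rational(53, 20), Mul(-1, -42)) = Add(Rational(53, 20), 42) = Rational(893, 20)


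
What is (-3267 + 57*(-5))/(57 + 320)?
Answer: -3552/377 ≈ -9.4218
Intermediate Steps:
(-3267 + 57*(-5))/(57 + 320) = (-3267 - 285)/377 = -3552*1/377 = -3552/377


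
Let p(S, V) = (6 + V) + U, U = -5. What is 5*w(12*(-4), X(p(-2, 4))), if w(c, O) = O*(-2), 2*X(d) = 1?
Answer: -5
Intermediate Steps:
p(S, V) = 1 + V (p(S, V) = (6 + V) - 5 = 1 + V)
X(d) = 1/2 (X(d) = (1/2)*1 = 1/2)
w(c, O) = -2*O
5*w(12*(-4), X(p(-2, 4))) = 5*(-2*1/2) = 5*(-1) = -5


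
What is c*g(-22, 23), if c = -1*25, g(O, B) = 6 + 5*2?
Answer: -400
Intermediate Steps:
g(O, B) = 16 (g(O, B) = 6 + 10 = 16)
c = -25
c*g(-22, 23) = -25*16 = -400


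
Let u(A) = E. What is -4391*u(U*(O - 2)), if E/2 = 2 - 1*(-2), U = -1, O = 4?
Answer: -35128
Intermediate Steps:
E = 8 (E = 2*(2 - 1*(-2)) = 2*(2 + 2) = 2*4 = 8)
u(A) = 8
-4391*u(U*(O - 2)) = -4391*8 = -35128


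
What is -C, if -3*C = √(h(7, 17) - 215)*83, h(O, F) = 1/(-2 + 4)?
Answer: 83*I*√858/6 ≈ 405.2*I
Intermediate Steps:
h(O, F) = ½ (h(O, F) = 1/2 = ½)
C = -83*I*√858/6 (C = -√(½ - 215)*83/3 = -√(-429/2)*83/3 = -I*√858/2*83/3 = -83*I*√858/6 ≈ -405.2*I)
-C = -(-83)*I*√858/6 = 83*I*√858/6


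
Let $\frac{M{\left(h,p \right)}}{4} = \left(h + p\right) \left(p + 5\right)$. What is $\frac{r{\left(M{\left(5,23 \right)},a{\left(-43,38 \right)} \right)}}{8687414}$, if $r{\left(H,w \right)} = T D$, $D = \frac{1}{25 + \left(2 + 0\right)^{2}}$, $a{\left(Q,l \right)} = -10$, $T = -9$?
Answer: $- \frac{9}{251935006} \approx -3.5723 \cdot 10^{-8}$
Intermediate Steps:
$M{\left(h,p \right)} = 4 \left(5 + p\right) \left(h + p\right)$ ($M{\left(h,p \right)} = 4 \left(h + p\right) \left(p + 5\right) = 4 \left(h + p\right) \left(5 + p\right) = 4 \left(5 + p\right) \left(h + p\right)$)
$D = \frac{1}{29}$ ($D = \frac{1}{25 + 2^{2}} = \frac{1}{25 + 4} = \frac{1}{29} \approx 0.034483$)
$r{\left(H,w \right)} = - \frac{9}{29}$ ($r{\left(H,w \right)} = \left(-9\right) \frac{1}{29} = - \frac{9}{29}$)
$\frac{r{\left(M{\left(5,23 \right)},a{\left(-43,38 \right)} \right)}}{8687414} = - \frac{9}{29 \cdot 8687414} = \left(- \frac{9}{29}\right) \frac{1}{8687414} = - \frac{9}{251935006}$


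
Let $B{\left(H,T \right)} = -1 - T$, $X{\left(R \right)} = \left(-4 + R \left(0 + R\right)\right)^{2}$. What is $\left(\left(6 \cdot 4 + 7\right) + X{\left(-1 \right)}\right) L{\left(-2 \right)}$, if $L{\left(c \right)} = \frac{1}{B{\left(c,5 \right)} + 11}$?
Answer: $8$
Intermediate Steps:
$X{\left(R \right)} = \left(-4 + R^{2}\right)^{2}$ ($X{\left(R \right)} = \left(-4 + R R\right)^{2} = \left(-4 + R^{2}\right)^{2}$)
$L{\left(c \right)} = \frac{1}{5}$ ($L{\left(c \right)} = \frac{1}{\left(-1 - 5\right) + 11} = \frac{1}{-6 + 11} = \frac{1}{5}$)
$\left(\left(6 \cdot 4 + 7\right) + X{\left(-1 \right)}\right) L{\left(-2 \right)} = \left(\left(6 \cdot 4 + 7\right) + \left(-4 + \left(-1\right)^{2}\right)^{2}\right) \frac{1}{5} = \left(\left(24 + 7\right) + \left(-4 + 1\right)^{2}\right) \frac{1}{5} = \left(31 + \left(-3\right)^{2}\right) \frac{1}{5} = \left(31 + 9\right) \frac{1}{5} = 40 \cdot \frac{1}{5} = 8$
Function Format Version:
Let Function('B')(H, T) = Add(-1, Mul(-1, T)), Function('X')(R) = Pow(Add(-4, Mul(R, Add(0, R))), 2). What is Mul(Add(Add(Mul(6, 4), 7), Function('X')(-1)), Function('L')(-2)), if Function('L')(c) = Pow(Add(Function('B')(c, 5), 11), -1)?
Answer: 8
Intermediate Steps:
Function('X')(R) = Pow(Add(-4, Pow(R, 2)), 2) (Function('X')(R) = Pow(Add(-4, Mul(R, R)), 2) = Pow(Add(-4, Pow(R, 2)), 2))
Function('L')(c) = Rational(1, 5) (Function('L')(c) = Pow(Add(Add(-1, Mul(-1, 5)), 11), -1) = Pow(Add(Add(-1, -5), 11), -1) = Pow(Add(-6, 11), -1) = Pow(5, -1) = Rational(1, 5))
Mul(Add(Add(Mul(6, 4), 7), Function('X')(-1)), Function('L')(-2)) = Mul(Add(Add(Mul(6, 4), 7), Pow(Add(-4, Pow(-1, 2)), 2)), Rational(1, 5)) = Mul(Add(Add(24, 7), Pow(Add(-4, 1), 2)), Rational(1, 5)) = Mul(Add(31, Pow(-3, 2)), Rational(1, 5)) = Mul(Add(31, 9), Rational(1, 5)) = Mul(40, Rational(1, 5)) = 8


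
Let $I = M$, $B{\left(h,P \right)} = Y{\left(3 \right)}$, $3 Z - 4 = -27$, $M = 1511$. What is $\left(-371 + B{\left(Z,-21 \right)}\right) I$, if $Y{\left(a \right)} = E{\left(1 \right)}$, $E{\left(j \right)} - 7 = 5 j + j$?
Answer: $-540938$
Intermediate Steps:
$Z = - \frac{23}{3}$ ($Z = \frac{4}{3} + \frac{1}{3} \left(-27\right) = \frac{4}{3} - 9 = - \frac{23}{3} \approx -7.6667$)
$E{\left(j \right)} = 7 + 6 j$ ($E{\left(j \right)} = 7 + \left(5 j + j\right) = 7 + 6 j$)
$Y{\left(a \right)} = 13$ ($Y{\left(a \right)} = 7 + 6 \cdot 1 = 7 + 6 = 13$)
$B{\left(h,P \right)} = 13$
$I = 1511$
$\left(-371 + B{\left(Z,-21 \right)}\right) I = \left(-371 + 13\right) 1511 = \left(-358\right) 1511 = -540938$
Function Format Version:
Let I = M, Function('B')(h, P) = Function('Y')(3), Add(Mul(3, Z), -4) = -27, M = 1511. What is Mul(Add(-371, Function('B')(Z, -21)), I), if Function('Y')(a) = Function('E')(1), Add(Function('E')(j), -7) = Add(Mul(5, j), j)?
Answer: -540938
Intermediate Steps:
Z = Rational(-23, 3) (Z = Add(Rational(4, 3), Mul(Rational(1, 3), -27)) = Add(Rational(4, 3), -9) = Rational(-23, 3) ≈ -7.6667)
Function('E')(j) = Add(7, Mul(6, j)) (Function('E')(j) = Add(7, Add(Mul(5, j), j)) = Add(7, Mul(6, j)))
Function('Y')(a) = 13 (Function('Y')(a) = Add(7, Mul(6, 1)) = Add(7, 6) = 13)
Function('B')(h, P) = 13
I = 1511
Mul(Add(-371, Function('B')(Z, -21)), I) = Mul(Add(-371, 13), 1511) = Mul(-358, 1511) = -540938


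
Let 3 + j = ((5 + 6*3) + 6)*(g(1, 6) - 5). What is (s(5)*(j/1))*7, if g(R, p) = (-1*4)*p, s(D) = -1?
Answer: 5908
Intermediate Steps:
g(R, p) = -4*p
j = -844 (j = -3 + ((5 + 6*3) + 6)*(-4*6 - 5) = -3 + ((5 + 18) + 6)*(-24 - 5) = -3 + (23 + 6)*(-29) = -3 + 29*(-29) = -3 - 841 = -844)
(s(5)*(j/1))*7 = -(-844)/1*7 = -(-844)*7 = -1*(-844)*7 = 844*7 = 5908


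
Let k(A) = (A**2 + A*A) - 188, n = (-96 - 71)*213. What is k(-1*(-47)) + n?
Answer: -31341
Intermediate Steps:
n = -35571 (n = -167*213 = -35571)
k(A) = -188 + 2*A**2 (k(A) = (A**2 + A**2) - 188 = 2*A**2 - 188 = -188 + 2*A**2)
k(-1*(-47)) + n = (-188 + 2*(-1*(-47))**2) - 35571 = (-188 + 2*47**2) - 35571 = (-188 + 2*2209) - 35571 = (-188 + 4418) - 35571 = 4230 - 35571 = -31341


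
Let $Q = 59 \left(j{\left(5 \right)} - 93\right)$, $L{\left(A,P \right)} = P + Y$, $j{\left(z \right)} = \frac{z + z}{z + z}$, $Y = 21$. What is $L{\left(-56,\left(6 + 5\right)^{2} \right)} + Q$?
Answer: $-5286$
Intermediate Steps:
$j{\left(z \right)} = 1$ ($j{\left(z \right)} = \frac{2 z}{2 z} = 2 z \frac{1}{2 z} = 1$)
$L{\left(A,P \right)} = 21 + P$ ($L{\left(A,P \right)} = P + 21 = 21 + P$)
$Q = -5428$ ($Q = 59 \left(1 - 93\right) = 59 \left(-92\right) = -5428$)
$L{\left(-56,\left(6 + 5\right)^{2} \right)} + Q = \left(21 + \left(6 + 5\right)^{2}\right) - 5428 = \left(21 + 11^{2}\right) - 5428 = \left(21 + 121\right) - 5428 = 142 - 5428 = -5286$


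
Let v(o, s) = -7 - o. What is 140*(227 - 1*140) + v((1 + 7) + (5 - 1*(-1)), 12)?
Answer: 12159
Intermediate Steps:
140*(227 - 1*140) + v((1 + 7) + (5 - 1*(-1)), 12) = 140*(227 - 1*140) + (-7 - ((1 + 7) + (5 - 1*(-1)))) = 140*(227 - 140) + (-7 - (8 + (5 + 1))) = 140*87 + (-7 - (8 + 6)) = 12180 + (-7 - 1*14) = 12180 + (-7 - 14) = 12180 - 21 = 12159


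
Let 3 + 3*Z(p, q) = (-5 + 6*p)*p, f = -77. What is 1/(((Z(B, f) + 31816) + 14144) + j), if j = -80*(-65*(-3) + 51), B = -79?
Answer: 3/116678 ≈ 2.5712e-5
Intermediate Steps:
Z(p, q) = -1 + p*(-5 + 6*p)/3 (Z(p, q) = -1 + ((-5 + 6*p)*p)/3 = -1 + (p*(-5 + 6*p))/3 = -1 + p*(-5 + 6*p)/3)
j = -19680 (j = -80*(195 + 51) = -80*246 = -19680)
1/(((Z(B, f) + 31816) + 14144) + j) = 1/((((-1 + 2*(-79)² - 5/3*(-79)) + 31816) + 14144) - 19680) = 1/((((-1 + 2*6241 + 395/3) + 31816) + 14144) - 19680) = 1/((((-1 + 12482 + 395/3) + 31816) + 14144) - 19680) = 1/(((37838/3 + 31816) + 14144) - 19680) = 1/((133286/3 + 14144) - 19680) = 1/(175718/3 - 19680) = 1/(116678/3) = 3/116678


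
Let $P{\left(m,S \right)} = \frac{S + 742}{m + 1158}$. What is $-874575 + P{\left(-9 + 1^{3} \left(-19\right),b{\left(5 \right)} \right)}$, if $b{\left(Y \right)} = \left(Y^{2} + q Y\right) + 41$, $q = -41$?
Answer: $- \frac{988269147}{1130} \approx -8.7457 \cdot 10^{5}$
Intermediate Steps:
$b{\left(Y \right)} = 41 + Y^{2} - 41 Y$ ($b{\left(Y \right)} = \left(Y^{2} - 41 Y\right) + 41 = 41 + Y^{2} - 41 Y$)
$P{\left(m,S \right)} = \frac{742 + S}{1158 + m}$
$-874575 + P{\left(-9 + 1^{3} \left(-19\right),b{\left(5 \right)} \right)} = -874575 + \frac{742 + \left(41 + 5^{2} - 205\right)}{1158 + \left(-9 + 1^{3} \left(-19\right)\right)} = -874575 + \frac{742 + \left(41 + 25 - 205\right)}{1158 + \left(-9 + 1 \left(-19\right)\right)} = -874575 + \frac{742 - 139}{1158 - 28} = -874575 + \frac{1}{1158 - 28} \cdot 603 = -874575 + \frac{1}{1130} \cdot 603 = -874575 + \frac{603}{1130} = - \frac{988269147}{1130}$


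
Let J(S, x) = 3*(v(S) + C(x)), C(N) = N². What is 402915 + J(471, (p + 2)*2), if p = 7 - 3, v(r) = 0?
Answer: 403347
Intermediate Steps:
p = 4
J(S, x) = 3*x² (J(S, x) = 3*(0 + x²) = 3*x²)
402915 + J(471, (p + 2)*2) = 402915 + 3*((4 + 2)*2)² = 402915 + 3*(6*2)² = 402915 + 3*12² = 402915 + 3*144 = 402915 + 432 = 403347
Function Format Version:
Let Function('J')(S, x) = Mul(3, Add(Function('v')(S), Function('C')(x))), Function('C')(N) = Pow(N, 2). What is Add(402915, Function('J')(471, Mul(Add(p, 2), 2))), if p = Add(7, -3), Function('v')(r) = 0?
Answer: 403347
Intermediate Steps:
p = 4
Function('J')(S, x) = Mul(3, Pow(x, 2)) (Function('J')(S, x) = Mul(3, Add(0, Pow(x, 2))) = Mul(3, Pow(x, 2)))
Add(402915, Function('J')(471, Mul(Add(p, 2), 2))) = Add(402915, Mul(3, Pow(Mul(Add(4, 2), 2), 2))) = Add(402915, Mul(3, Pow(Mul(6, 2), 2))) = Add(402915, Mul(3, Pow(12, 2))) = Add(402915, Mul(3, 144)) = Add(402915, 432) = 403347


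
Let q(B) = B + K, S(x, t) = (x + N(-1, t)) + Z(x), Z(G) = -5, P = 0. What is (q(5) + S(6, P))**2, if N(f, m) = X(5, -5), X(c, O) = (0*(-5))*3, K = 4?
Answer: 100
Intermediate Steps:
X(c, O) = 0 (X(c, O) = 0*3 = 0)
N(f, m) = 0
S(x, t) = -5 + x (S(x, t) = (x + 0) - 5 = x - 5 = -5 + x)
q(B) = 4 + B (q(B) = B + 4 = 4 + B)
(q(5) + S(6, P))**2 = ((4 + 5) + (-5 + 6))**2 = (9 + 1)**2 = 10**2 = 100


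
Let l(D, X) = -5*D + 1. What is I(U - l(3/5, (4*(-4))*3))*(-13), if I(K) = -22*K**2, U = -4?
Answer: 1144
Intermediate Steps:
l(D, X) = 1 - 5*D
I(U - l(3/5, (4*(-4))*3))*(-13) = -22*(-4 - (1 - 15/5))**2*(-13) = -22*(-4 - (1 - 5*3/5))**2*(-13) = -22*(-4 - (1 - 3))**2*(-13) = -22*(-4 - 1*(-2))**2*(-13) = -22*(-4 + 2)**2*(-13) = -22*(-2)**2*(-13) = -22*4*(-13) = -88*(-13) = 1144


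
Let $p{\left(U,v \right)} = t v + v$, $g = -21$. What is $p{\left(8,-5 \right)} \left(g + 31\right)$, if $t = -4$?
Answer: $150$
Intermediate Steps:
$p{\left(U,v \right)} = - 3 v$ ($p{\left(U,v \right)} = - 4 v + v = - 3 v$)
$p{\left(8,-5 \right)} \left(g + 31\right) = \left(-3\right) \left(-5\right) \left(-21 + 31\right) = 15 \cdot 10 = 150$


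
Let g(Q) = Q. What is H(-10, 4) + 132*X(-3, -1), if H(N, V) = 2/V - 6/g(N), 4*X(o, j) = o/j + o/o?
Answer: 1331/10 ≈ 133.10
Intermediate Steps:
X(o, j) = ¼ + o/(4*j) (X(o, j) = (o/j + o/o)/4 = (o/j + 1)/4 = (1 + o/j)/4 = ¼ + o/(4*j))
H(N, V) = -6/N + 2/V (H(N, V) = 2/V - 6/N = -6/N + 2/V)
H(-10, 4) + 132*X(-3, -1) = (-6/(-10) + 2/4) + 132*((¼)*(-1 - 3)/(-1)) = (-6*(-⅒) + 2*(¼)) + 132*((¼)*(-1)*(-4)) = (⅗ + ½) + 132*1 = 11/10 + 132 = 1331/10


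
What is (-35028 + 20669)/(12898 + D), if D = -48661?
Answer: 14359/35763 ≈ 0.40150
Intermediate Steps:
(-35028 + 20669)/(12898 + D) = (-35028 + 20669)/(12898 - 48661) = -14359/(-35763) = -14359*(-1/35763) = 14359/35763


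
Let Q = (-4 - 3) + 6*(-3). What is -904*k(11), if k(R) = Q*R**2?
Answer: 2734600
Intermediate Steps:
Q = -25 (Q = -7 - 18 = -25)
k(R) = -25*R**2
-904*k(11) = -(-22600)*11**2 = -(-22600)*121 = -904*(-3025) = 2734600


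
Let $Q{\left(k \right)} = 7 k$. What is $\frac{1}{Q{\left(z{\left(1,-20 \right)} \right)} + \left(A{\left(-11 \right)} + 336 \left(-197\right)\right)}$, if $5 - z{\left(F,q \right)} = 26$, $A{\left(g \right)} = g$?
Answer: $- \frac{1}{66350} \approx -1.5072 \cdot 10^{-5}$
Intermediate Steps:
$z{\left(F,q \right)} = -21$ ($z{\left(F,q \right)} = 5 - 26 = -21$)
$\frac{1}{Q{\left(z{\left(1,-20 \right)} \right)} + \left(A{\left(-11 \right)} + 336 \left(-197\right)\right)} = \frac{1}{7 \left(-21\right) + \left(-11 + 336 \left(-197\right)\right)} = \frac{1}{-147 - 66203} = \frac{1}{-66350} = - \frac{1}{66350}$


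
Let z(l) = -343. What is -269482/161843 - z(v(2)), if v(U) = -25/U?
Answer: 55242667/161843 ≈ 341.33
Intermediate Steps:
-269482/161843 - z(v(2)) = -269482/161843 - 1*(-343) = -269482*1/161843 + 343 = -269482/161843 + 343 = 55242667/161843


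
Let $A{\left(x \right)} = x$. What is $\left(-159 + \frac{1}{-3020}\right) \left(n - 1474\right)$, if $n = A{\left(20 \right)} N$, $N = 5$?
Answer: $\frac{329884347}{1510} \approx 2.1847 \cdot 10^{5}$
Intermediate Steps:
$n = 100$ ($n = 20 \cdot 5 = 100$)
$\left(-159 + \frac{1}{-3020}\right) \left(n - 1474\right) = \left(-159 + \frac{1}{-3020}\right) \left(100 - 1474\right) = \left(-159 - \frac{1}{3020}\right) \left(-1374\right) = \left(- \frac{480181}{3020}\right) \left(-1374\right) = \frac{329884347}{1510}$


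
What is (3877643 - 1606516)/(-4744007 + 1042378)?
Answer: -2271127/3701629 ≈ -0.61355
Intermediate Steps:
(3877643 - 1606516)/(-4744007 + 1042378) = 2271127/(-3701629) = 2271127*(-1/3701629) = -2271127/3701629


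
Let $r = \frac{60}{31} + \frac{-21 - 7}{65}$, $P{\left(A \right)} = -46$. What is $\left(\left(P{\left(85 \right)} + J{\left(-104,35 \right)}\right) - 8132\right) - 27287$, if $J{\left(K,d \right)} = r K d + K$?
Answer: $- \frac{1272431}{31} \approx -41046.0$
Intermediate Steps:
$r = \frac{3032}{2015}$ ($r = 60 \cdot \frac{1}{31} + \left(-21 - 7\right) \frac{1}{65} = \frac{60}{31} - \frac{28}{65} = \frac{3032}{2015} \approx 1.5047$)
$J{\left(K,d \right)} = K + \frac{3032 K d}{2015}$ ($J{\left(K,d \right)} = \frac{3032 K}{2015} d + K = \frac{3032 K d}{2015} + K = K + \frac{3032 K d}{2015}$)
$\left(\left(P{\left(85 \right)} + J{\left(-104,35 \right)}\right) - 8132\right) - 27287 = \left(\left(-46 + \frac{1}{2015} \left(-104\right) \left(2015 + 3032 \cdot 35\right)\right) - 8132\right) - 27287 = \left(\left(-46 + \frac{1}{2015} \left(-104\right) \left(2015 + 106120\right)\right) - 8132\right) - 27287 = \left(\left(-46 + \frac{1}{2015} \left(-104\right) 108135\right) - 8132\right) - 27287 = \left(\left(-46 - \frac{173016}{31}\right) - 8132\right) - 27287 = \left(- \frac{174442}{31} - 8132\right) - 27287 = - \frac{426534}{31} - 27287 = - \frac{1272431}{31}$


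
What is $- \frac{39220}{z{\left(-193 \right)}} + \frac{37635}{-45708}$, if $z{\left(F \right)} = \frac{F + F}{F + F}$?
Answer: $- \frac{45966805}{1172} \approx -39221.0$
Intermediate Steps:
$z{\left(F \right)} = 1$ ($z{\left(F \right)} = \frac{2 F}{2 F} = 2 F \frac{1}{2 F} = 1$)
$- \frac{39220}{z{\left(-193 \right)}} + \frac{37635}{-45708} = - \frac{39220}{1} + \frac{37635}{-45708} = \left(-39220\right) 1 + 37635 \left(- \frac{1}{45708}\right) = -39220 - \frac{965}{1172} = - \frac{45966805}{1172}$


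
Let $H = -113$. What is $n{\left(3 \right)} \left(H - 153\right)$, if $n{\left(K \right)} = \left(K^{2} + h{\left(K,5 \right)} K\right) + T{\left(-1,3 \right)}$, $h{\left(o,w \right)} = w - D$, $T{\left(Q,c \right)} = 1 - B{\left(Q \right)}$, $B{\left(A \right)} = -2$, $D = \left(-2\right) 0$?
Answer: $-7182$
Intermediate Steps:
$D = 0$
$T{\left(Q,c \right)} = 3$ ($T{\left(Q,c \right)} = 1 - -2 = 1 + 2 = 3$)
$h{\left(o,w \right)} = w$ ($h{\left(o,w \right)} = w - 0 = w + 0 = w$)
$n{\left(K \right)} = 3 + K^{2} + 5 K$ ($n{\left(K \right)} = \left(K^{2} + 5 K\right) + 3 = 3 + K^{2} + 5 K$)
$n{\left(3 \right)} \left(H - 153\right) = \left(3 + 3^{2} + 5 \cdot 3\right) \left(-113 - 153\right) = \left(3 + 9 + 15\right) \left(-266\right) = 27 \left(-266\right) = -7182$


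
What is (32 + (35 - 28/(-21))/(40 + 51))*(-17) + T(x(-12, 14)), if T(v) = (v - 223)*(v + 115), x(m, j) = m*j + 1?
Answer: 5386075/273 ≈ 19729.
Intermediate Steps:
x(m, j) = 1 + j*m (x(m, j) = j*m + 1 = 1 + j*m)
T(v) = (-223 + v)*(115 + v)
(32 + (35 - 28/(-21))/(40 + 51))*(-17) + T(x(-12, 14)) = (32 + (35 - 28/(-21))/(40 + 51))*(-17) + (-25645 + (1 + 14*(-12))² - 108*(1 + 14*(-12))) = (32 + (35 - 28*(-1/21))/91)*(-17) + (-25645 + (1 - 168)² - 108*(1 - 168)) = (32 + (35 + 4/3)*(1/91))*(-17) + (-25645 + (-167)² - 108*(-167)) = (32 + (109/3)*(1/91))*(-17) + (-25645 + 27889 + 18036) = (32 + 109/273)*(-17) + 20280 = (8845/273)*(-17) + 20280 = -150365/273 + 20280 = 5386075/273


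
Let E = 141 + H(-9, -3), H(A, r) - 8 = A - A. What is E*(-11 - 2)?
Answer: -1937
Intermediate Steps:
H(A, r) = 8 (H(A, r) = 8 + (A - A) = 8 + 0 = 8)
E = 149 (E = 141 + 8 = 149)
E*(-11 - 2) = 149*(-11 - 2) = 149*(-13) = -1937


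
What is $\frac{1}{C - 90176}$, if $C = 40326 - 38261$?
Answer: $- \frac{1}{88111} \approx -1.1349 \cdot 10^{-5}$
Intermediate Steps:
$C = 2065$
$\frac{1}{C - 90176} = \frac{1}{2065 - 90176} = \frac{1}{-88111} = - \frac{1}{88111}$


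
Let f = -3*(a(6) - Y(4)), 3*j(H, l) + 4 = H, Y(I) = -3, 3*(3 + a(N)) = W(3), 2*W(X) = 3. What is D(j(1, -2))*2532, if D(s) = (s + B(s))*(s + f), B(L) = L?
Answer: 12660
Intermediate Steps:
W(X) = 3/2 (W(X) = (½)*3 = 3/2)
a(N) = -5/2 (a(N) = -3 + (⅓)*(3/2) = -3 + ½ = -5/2)
j(H, l) = -4/3 + H/3
f = -3/2 (f = -3*(-5/2 - 1*(-3)) = -3*(-5/2 + 3) = -3*½ = -3/2 ≈ -1.5000)
D(s) = 2*s*(-3/2 + s) (D(s) = (s + s)*(s - 3/2) = (2*s)*(-3/2 + s) = 2*s*(-3/2 + s))
D(j(1, -2))*2532 = ((-4/3 + (⅓)*1)*(-3 + 2*(-4/3 + (⅓)*1)))*2532 = ((-4/3 + ⅓)*(-3 + 2*(-4/3 + ⅓)))*2532 = -(-3 + 2*(-1))*2532 = -(-3 - 2)*2532 = -1*(-5)*2532 = 5*2532 = 12660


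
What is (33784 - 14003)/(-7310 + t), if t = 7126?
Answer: -19781/184 ≈ -107.51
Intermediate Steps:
(33784 - 14003)/(-7310 + t) = (33784 - 14003)/(-7310 + 7126) = 19781/(-184) = 19781*(-1/184) = -19781/184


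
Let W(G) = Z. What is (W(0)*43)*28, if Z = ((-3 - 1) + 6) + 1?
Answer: 3612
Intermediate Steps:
Z = 3 (Z = (-4 + 6) + 1 = 2 + 1 = 3)
W(G) = 3
(W(0)*43)*28 = (3*43)*28 = 129*28 = 3612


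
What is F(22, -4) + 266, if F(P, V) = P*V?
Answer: 178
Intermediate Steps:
F(22, -4) + 266 = 22*(-4) + 266 = -88 + 266 = 178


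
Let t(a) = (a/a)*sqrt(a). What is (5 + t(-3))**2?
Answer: (5 + I*sqrt(3))**2 ≈ 22.0 + 17.32*I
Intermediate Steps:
t(a) = sqrt(a) (t(a) = 1*sqrt(a) = sqrt(a))
(5 + t(-3))**2 = (5 + sqrt(-3))**2 = (5 + I*sqrt(3))**2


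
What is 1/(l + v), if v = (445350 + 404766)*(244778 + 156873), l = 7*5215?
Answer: 1/341449978021 ≈ 2.9287e-12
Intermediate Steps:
l = 36505
v = 341449941516 (v = 850116*401651 = 341449941516)
1/(l + v) = 1/(36505 + 341449941516) = 1/341449978021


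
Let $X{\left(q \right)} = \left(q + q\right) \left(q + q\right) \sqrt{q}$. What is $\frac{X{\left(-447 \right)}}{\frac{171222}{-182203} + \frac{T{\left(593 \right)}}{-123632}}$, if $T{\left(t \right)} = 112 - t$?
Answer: $- \frac{18003687080129856 i \sqrt{447}}{21080878661} \approx - 1.8056 \cdot 10^{7} i$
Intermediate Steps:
$X{\left(q \right)} = 4 q^{\frac{5}{2}}$ ($X{\left(q \right)} = 2 q 2 q \sqrt{q} = 4 q^{2} \sqrt{q} = 4 q^{\frac{5}{2}}$)
$\frac{X{\left(-447 \right)}}{\frac{171222}{-182203} + \frac{T{\left(593 \right)}}{-123632}} = \frac{4 \left(-447\right)^{\frac{5}{2}}}{\frac{171222}{-182203} + \frac{112 - 593}{-123632}} = \frac{4 \cdot 199809 i \sqrt{447}}{171222 \left(- \frac{1}{182203}\right) + \left(112 - 593\right) \left(- \frac{1}{123632}\right)} = \frac{799236 i \sqrt{447}}{- \frac{171222}{182203} - - \frac{481}{123632}} = \frac{799236 i \sqrt{447}}{- \frac{171222}{182203} + \frac{481}{123632}} = \frac{799236 i \sqrt{447}}{- \frac{21080878661}{22526121296}} = 799236 i \sqrt{447} \left(- \frac{22526121296}{21080878661}\right) = - \frac{18003687080129856 i \sqrt{447}}{21080878661}$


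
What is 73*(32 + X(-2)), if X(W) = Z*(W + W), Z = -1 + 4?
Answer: 1460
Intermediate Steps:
Z = 3
X(W) = 6*W (X(W) = 3*(W + W) = 3*(2*W) = 6*W)
73*(32 + X(-2)) = 73*(32 + 6*(-2)) = 73*(32 - 12) = 73*20 = 1460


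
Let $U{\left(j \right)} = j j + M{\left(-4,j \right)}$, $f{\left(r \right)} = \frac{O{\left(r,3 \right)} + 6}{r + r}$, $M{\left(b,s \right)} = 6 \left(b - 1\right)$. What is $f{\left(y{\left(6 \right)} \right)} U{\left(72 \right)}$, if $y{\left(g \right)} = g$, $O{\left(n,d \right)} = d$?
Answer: $\frac{7731}{2} \approx 3865.5$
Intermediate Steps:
$M{\left(b,s \right)} = -6 + 6 b$ ($M{\left(b,s \right)} = 6 \left(-1 + b\right) = -6 + 6 b$)
$f{\left(r \right)} = \frac{9}{2 r}$ ($f{\left(r \right)} = \frac{3 + 6}{r + r} = \frac{9}{2 r}$)
$U{\left(j \right)} = -30 + j^{2}$ ($U{\left(j \right)} = j j + \left(-6 + 6 \left(-4\right)\right) = j^{2} - 30 = -30 + j^{2}$)
$f{\left(y{\left(6 \right)} \right)} U{\left(72 \right)} = \frac{9}{2 \cdot 6} \left(-30 + 72^{2}\right) = \frac{9}{2} \cdot \frac{1}{6} \left(-30 + 5184\right) = \frac{3}{4} \cdot 5154 = \frac{7731}{2}$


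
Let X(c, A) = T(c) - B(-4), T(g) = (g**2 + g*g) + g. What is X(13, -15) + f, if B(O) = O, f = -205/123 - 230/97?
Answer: 102130/291 ≈ 350.96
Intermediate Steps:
T(g) = g + 2*g**2 (T(g) = (g**2 + g**2) + g = 2*g**2 + g = g + 2*g**2)
f = -1175/291 (f = -205*1/123 - 230*1/97 = -5/3 - 230/97 = -1175/291 ≈ -4.0378)
X(c, A) = 4 + c*(1 + 2*c) (X(c, A) = c*(1 + 2*c) - 1*(-4) = c*(1 + 2*c) + 4 = 4 + c*(1 + 2*c))
X(13, -15) + f = (4 + 13*(1 + 2*13)) - 1175/291 = (4 + 13*(1 + 26)) - 1175/291 = (4 + 13*27) - 1175/291 = (4 + 351) - 1175/291 = 355 - 1175/291 = 102130/291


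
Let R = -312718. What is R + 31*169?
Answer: -307479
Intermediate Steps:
R + 31*169 = -312718 + 31*169 = -312718 + 5239 = -307479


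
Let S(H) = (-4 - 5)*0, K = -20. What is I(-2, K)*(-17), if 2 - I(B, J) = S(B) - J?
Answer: 306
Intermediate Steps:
S(H) = 0 (S(H) = -9*0 = 0)
I(B, J) = 2 + J (I(B, J) = 2 - (0 - J) = 2 - (-1)*J = 2 + J)
I(-2, K)*(-17) = (2 - 20)*(-17) = -18*(-17) = 306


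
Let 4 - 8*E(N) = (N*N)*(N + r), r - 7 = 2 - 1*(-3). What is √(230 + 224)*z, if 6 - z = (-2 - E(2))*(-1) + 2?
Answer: 17*√454/2 ≈ 181.11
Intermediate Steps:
r = 12 (r = 7 + (2 - 1*(-3)) = 7 + (2 + 3) = 7 + 5 = 12)
E(N) = ½ - N²*(12 + N)/8 (E(N) = ½ - N*N*(N + 12)/8 = ½ - N²*(12 + N)/8)
z = 17/2 (z = 6 - ((-2 - (½ - 3/2*2² - ⅛*2³))*(-1) + 2) = 6 - ((-2 - (½ - 3/2*4 - ⅛*8))*(-1) + 2) = 6 - ((-2 - (½ - 6 - 1))*(-1) + 2) = 6 - ((-2 - 1*(-13/2))*(-1) + 2) = 6 - ((-2 + 13/2)*(-1) + 2) = 6 - ((9/2)*(-1) + 2) = 6 - (-9/2 + 2) = 6 - 1*(-5/2) = 6 + 5/2 = 17/2 ≈ 8.5000)
√(230 + 224)*z = √(230 + 224)*(17/2) = √454*(17/2) = 17*√454/2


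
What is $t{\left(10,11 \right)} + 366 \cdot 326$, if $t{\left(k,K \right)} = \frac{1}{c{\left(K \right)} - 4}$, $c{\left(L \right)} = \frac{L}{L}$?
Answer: $\frac{357947}{3} \approx 1.1932 \cdot 10^{5}$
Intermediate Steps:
$c{\left(L \right)} = 1$
$t{\left(k,K \right)} = - \frac{1}{3}$ ($t{\left(k,K \right)} = \frac{1}{1 - 4} = \frac{1}{-3} = - \frac{1}{3}$)
$t{\left(10,11 \right)} + 366 \cdot 326 = - \frac{1}{3} + 366 \cdot 326 = - \frac{1}{3} + 119316 = \frac{357947}{3}$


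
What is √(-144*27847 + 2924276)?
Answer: 2*I*√271423 ≈ 1042.0*I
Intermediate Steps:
√(-144*27847 + 2924276) = √(-4009968 + 2924276) = √(-1085692) = 2*I*√271423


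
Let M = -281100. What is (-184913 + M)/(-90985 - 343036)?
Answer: 466013/434021 ≈ 1.0737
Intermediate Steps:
(-184913 + M)/(-90985 - 343036) = (-184913 - 281100)/(-90985 - 343036) = -466013/(-434021) = -466013*(-1/434021) = 466013/434021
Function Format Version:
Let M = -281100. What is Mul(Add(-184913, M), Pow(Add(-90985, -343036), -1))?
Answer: Rational(466013, 434021) ≈ 1.0737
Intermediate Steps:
Mul(Add(-184913, M), Pow(Add(-90985, -343036), -1)) = Mul(Add(-184913, -281100), Pow(Add(-90985, -343036), -1)) = Mul(-466013, Pow(-434021, -1)) = Mul(-466013, Rational(-1, 434021)) = Rational(466013, 434021)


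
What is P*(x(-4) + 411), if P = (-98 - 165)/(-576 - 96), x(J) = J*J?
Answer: 16043/96 ≈ 167.11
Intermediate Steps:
x(J) = J²
P = 263/672 (P = -263/(-672) = -263*(-1/672) = 263/672 ≈ 0.39137)
P*(x(-4) + 411) = 263*((-4)² + 411)/672 = 263*(16 + 411)/672 = (263/672)*427 = 16043/96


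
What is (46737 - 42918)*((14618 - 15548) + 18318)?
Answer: 66404772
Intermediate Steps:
(46737 - 42918)*((14618 - 15548) + 18318) = 3819*(-930 + 18318) = 3819*17388 = 66404772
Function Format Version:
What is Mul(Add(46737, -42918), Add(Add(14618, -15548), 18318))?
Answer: 66404772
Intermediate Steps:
Mul(Add(46737, -42918), Add(Add(14618, -15548), 18318)) = Mul(3819, Add(-930, 18318)) = Mul(3819, 17388) = 66404772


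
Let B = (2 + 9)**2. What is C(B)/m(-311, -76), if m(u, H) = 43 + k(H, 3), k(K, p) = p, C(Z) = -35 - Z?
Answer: -78/23 ≈ -3.3913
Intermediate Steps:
B = 121 (B = 11**2 = 121)
m(u, H) = 46 (m(u, H) = 43 + 3 = 46)
C(B)/m(-311, -76) = (-35 - 1*121)/46 = (-35 - 121)*(1/46) = -156*1/46 = -78/23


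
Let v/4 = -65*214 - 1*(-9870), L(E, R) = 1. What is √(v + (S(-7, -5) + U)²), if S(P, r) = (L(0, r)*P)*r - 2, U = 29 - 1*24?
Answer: 2*I*√3679 ≈ 121.31*I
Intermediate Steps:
U = 5 (U = 29 - 24 = 5)
S(P, r) = -2 + P*r (S(P, r) = (1*P)*r - 2 = P*r - 2 = -2 + P*r)
v = -16160 (v = 4*(-65*214 - 1*(-9870)) = 4*(-13910 + 9870) = 4*(-4040) = -16160)
√(v + (S(-7, -5) + U)²) = √(-16160 + ((-2 - 7*(-5)) + 5)²) = √(-16160 + ((-2 + 35) + 5)²) = √(-16160 + (33 + 5)²) = √(-16160 + 38²) = √(-16160 + 1444) = √(-14716) = 2*I*√3679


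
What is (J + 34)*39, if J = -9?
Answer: 975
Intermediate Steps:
(J + 34)*39 = (-9 + 34)*39 = 25*39 = 975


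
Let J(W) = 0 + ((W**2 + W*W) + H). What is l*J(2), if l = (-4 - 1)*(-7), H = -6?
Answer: 70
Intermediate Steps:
J(W) = -6 + 2*W**2 (J(W) = 0 + ((W**2 + W*W) - 6) = 0 + ((W**2 + W**2) - 6) = 0 + (2*W**2 - 6) = 0 + (-6 + 2*W**2) = -6 + 2*W**2)
l = 35 (l = -5*(-7) = 35)
l*J(2) = 35*(-6 + 2*2**2) = 35*(-6 + 2*4) = 35*(-6 + 8) = 35*2 = 70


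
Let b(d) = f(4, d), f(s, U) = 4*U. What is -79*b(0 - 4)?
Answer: 1264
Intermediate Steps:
b(d) = 4*d
-79*b(0 - 4) = -316*(0 - 4) = -316*(-4) = -79*(-16) = 1264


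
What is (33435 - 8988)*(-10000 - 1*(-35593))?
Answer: 625672071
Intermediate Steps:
(33435 - 8988)*(-10000 - 1*(-35593)) = 24447*(-10000 + 35593) = 24447*25593 = 625672071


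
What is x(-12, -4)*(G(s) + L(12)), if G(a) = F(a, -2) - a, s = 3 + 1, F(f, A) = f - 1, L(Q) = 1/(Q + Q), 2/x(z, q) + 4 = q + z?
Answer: 23/240 ≈ 0.095833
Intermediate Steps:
x(z, q) = 2/(-4 + q + z) (x(z, q) = 2/(-4 + (q + z)) = 2/(-4 + q + z))
L(Q) = 1/(2*Q)
F(f, A) = -1 + f
s = 4
G(a) = -1 (G(a) = (-1 + a) - a = -1)
x(-12, -4)*(G(s) + L(12)) = (2/(-4 - 4 - 12))*(-1 + (1/2)/12) = (2/(-20))*(-1 + (1/2)*(1/12)) = (2*(-1/20))*(-1 + 1/24) = -1/10*(-23/24) = 23/240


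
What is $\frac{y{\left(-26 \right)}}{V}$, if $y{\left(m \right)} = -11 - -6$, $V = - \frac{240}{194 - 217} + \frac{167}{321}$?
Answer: $- \frac{36915}{80881} \approx -0.45641$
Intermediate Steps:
$V = \frac{80881}{7383}$ ($V = - \frac{240}{194 - 217} + 167 \cdot \frac{1}{321} = - \frac{240}{-23} + \frac{167}{321} = \left(-240\right) \left(- \frac{1}{23}\right) + \frac{167}{321} = \frac{240}{23} + \frac{167}{321} = \frac{80881}{7383} \approx 10.955$)
$y{\left(m \right)} = -5$ ($y{\left(m \right)} = -11 + 6 = -5$)
$\frac{y{\left(-26 \right)}}{V} = - \frac{5}{\frac{80881}{7383}} = \left(-5\right) \frac{7383}{80881} = - \frac{36915}{80881}$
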